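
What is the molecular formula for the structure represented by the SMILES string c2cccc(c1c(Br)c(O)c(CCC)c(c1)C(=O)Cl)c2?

C16H14BrClO2

Heavy atoms from the SMILES: 1 Br, 16 C, 1 Cl, 2 O.
Implicit hydrogens by atom environment:
  6 × C (aromatic): 1 H each → 6
  6 × C (aromatic): no H
  2 × C: 2 H each → 4
  1 × Br: no H
  1 × C: 3 H
  1 × C: no H
  1 × Cl: no H
  1 × O: 1 H
  1 × O: no H
  Total hydrogens = 14.
Molecular formula: C16H14BrClO2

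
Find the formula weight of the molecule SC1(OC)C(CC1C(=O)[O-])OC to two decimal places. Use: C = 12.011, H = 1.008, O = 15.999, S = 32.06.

Molecular formula: C7H11O4S-.
M = 7×12.011 + 11×1.008 + 4×15.999 + 1×32.06 = 191.22 g/mol.

191.22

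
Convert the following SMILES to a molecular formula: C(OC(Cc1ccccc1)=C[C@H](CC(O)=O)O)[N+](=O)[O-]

C13H15NO6

Heavy atoms from the SMILES: 13 C, 1 N, 6 O.
Implicit hydrogens by atom environment:
  5 × C (aromatic): 1 H each → 5
  3 × C: 2 H each → 6
  3 × O: no H
  2 × C: 1 H each → 2
  2 × C: no H
  2 × O: 1 H each → 2
  1 × C (aromatic): no H
  1 × N (charge +1): no H
  1 × O (charge -1): no H
  Total hydrogens = 15.
Molecular formula: C13H15NO6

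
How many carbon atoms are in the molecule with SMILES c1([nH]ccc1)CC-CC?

The symbol for carbon appears 8 times in the SMILES. Lowercase c denotes aromatic carbon and counts toward C.

8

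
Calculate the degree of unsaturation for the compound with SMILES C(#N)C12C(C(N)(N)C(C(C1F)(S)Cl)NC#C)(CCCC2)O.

6

Molecular formula from the SMILES: C13H18ClFN4OS.
DoU = (2C + 2 + N − H − X)/2 = (2·13 + 2 + 4 − 18 − 2)/2 = 12/2 = 6.
(Structurally: 2 ring(s) + 4 π bond(s) = 6.)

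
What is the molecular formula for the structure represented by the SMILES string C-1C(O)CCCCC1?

C7H14O

Heavy atoms from the SMILES: 7 C, 1 O.
Implicit hydrogens by atom environment:
  6 × C: 2 H each → 12
  1 × C: 1 H
  1 × O: 1 H
  Total hydrogens = 14.
Molecular formula: C7H14O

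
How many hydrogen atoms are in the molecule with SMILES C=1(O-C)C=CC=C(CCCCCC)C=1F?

Hydrogens are implicit in SMILES; fill each atom to its normal valence:
  5 × C: 2 H each → 10
  3 × C (aromatic): 1 H each → 3
  3 × C (aromatic): no H
  2 × C: 3 H each → 6
  1 × F: no H
  1 × O: no H
  Total hydrogens = 19.

19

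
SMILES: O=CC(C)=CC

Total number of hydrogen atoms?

Hydrogens are implicit in SMILES; fill each atom to its normal valence:
  2 × C: 3 H each → 6
  2 × C: 1 H each → 2
  1 × C: no H
  1 × O: no H
  Total hydrogens = 8.

8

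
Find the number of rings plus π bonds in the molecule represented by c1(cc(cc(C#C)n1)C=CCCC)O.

Molecular formula from the SMILES: C12H13NO.
DoU = (2C + 2 + N − H − X)/2 = (2·12 + 2 + 1 − 13 − 0)/2 = 14/2 = 7.
(Structurally: 1 ring(s) + 6 π bond(s) = 7.)

7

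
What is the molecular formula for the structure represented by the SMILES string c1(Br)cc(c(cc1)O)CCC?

C9H11BrO

Heavy atoms from the SMILES: 1 Br, 9 C, 1 O.
Implicit hydrogens by atom environment:
  3 × C (aromatic): 1 H each → 3
  3 × C (aromatic): no H
  2 × C: 2 H each → 4
  1 × Br: no H
  1 × C: 3 H
  1 × O: 1 H
  Total hydrogens = 11.
Molecular formula: C9H11BrO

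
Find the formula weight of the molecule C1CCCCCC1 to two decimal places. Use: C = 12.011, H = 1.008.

Molecular formula: C7H14.
M = 7×12.011 + 14×1.008 = 98.19 g/mol.

98.19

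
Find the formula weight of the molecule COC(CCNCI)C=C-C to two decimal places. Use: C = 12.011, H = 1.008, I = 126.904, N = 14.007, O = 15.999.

Molecular formula: C8H16INO.
M = 8×12.011 + 16×1.008 + 1×126.904 + 1×14.007 + 1×15.999 = 269.13 g/mol.

269.13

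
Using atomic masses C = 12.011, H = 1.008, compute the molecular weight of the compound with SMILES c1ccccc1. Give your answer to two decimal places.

Molecular formula: C6H6.
M = 6×12.011 + 6×1.008 = 78.11 g/mol.

78.11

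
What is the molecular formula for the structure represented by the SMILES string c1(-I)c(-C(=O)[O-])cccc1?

C7H4IO2-

Heavy atoms from the SMILES: 7 C, 1 I, 2 O.
Implicit hydrogens by atom environment:
  4 × C (aromatic): 1 H each → 4
  2 × C (aromatic): no H
  1 × C: no H
  1 × I: no H
  1 × O: no H
  1 × O (charge -1): no H
  Total hydrogens = 4.
Net charge -1.
Molecular formula: C7H4IO2-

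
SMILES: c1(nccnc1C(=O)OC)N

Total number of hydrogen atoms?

7

Hydrogens are implicit in SMILES; fill each atom to its normal valence:
  2 × C (aromatic): 1 H each → 2
  2 × C (aromatic): no H
  2 × N (aromatic): no H
  2 × O: no H
  1 × C: 3 H
  1 × C: no H
  1 × N: 2 H
  Total hydrogens = 7.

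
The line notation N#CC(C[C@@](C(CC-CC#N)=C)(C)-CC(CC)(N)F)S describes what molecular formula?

C15H24FN3S

Heavy atoms from the SMILES: 15 C, 1 F, 3 N, 1 S.
Implicit hydrogens by atom environment:
  7 × C: 2 H each → 14
  5 × C: no H
  2 × C: 3 H each → 6
  2 × N: no H
  1 × C: 1 H
  1 × F: no H
  1 × N: 2 H
  1 × S: 1 H
  Total hydrogens = 24.
Molecular formula: C15H24FN3S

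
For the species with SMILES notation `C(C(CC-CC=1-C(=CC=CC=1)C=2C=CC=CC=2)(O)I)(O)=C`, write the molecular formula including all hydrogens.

Heavy atoms from the SMILES: 18 C, 1 I, 2 O.
Implicit hydrogens by atom environment:
  9 × C (aromatic): 1 H each → 9
  4 × C: 2 H each → 8
  3 × C (aromatic): no H
  2 × C: no H
  2 × O: 1 H each → 2
  1 × I: no H
  Total hydrogens = 19.
Molecular formula: C18H19IO2

C18H19IO2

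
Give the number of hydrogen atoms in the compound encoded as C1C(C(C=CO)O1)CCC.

14

Hydrogens are implicit in SMILES; fill each atom to its normal valence:
  4 × C: 1 H each → 4
  3 × C: 2 H each → 6
  1 × C: 3 H
  1 × O: 1 H
  1 × O: no H
  Total hydrogens = 14.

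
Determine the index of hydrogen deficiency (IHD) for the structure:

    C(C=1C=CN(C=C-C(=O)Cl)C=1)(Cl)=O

Molecular formula from the SMILES: C8H5Cl2NO2.
DoU = (2C + 2 + N − H − X)/2 = (2·8 + 2 + 1 − 5 − 2)/2 = 12/2 = 6.
(Structurally: 1 ring(s) + 5 π bond(s) = 6.)

6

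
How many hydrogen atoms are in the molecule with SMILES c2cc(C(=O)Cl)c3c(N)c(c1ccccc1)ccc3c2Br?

Hydrogens are implicit in SMILES; fill each atom to its normal valence:
  9 × C (aromatic): 1 H each → 9
  7 × C (aromatic): no H
  1 × Br: no H
  1 × C: no H
  1 × Cl: no H
  1 × N: 2 H
  1 × O: no H
  Total hydrogens = 11.

11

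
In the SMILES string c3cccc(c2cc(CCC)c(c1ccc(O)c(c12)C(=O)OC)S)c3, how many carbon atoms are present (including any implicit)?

The symbol for carbon appears 21 times in the SMILES. Lowercase c denotes aromatic carbon and counts toward C.

21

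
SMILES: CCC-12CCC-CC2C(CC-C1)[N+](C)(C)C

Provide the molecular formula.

Heavy atoms from the SMILES: 15 C, 1 N.
Implicit hydrogens by atom environment:
  8 × C: 2 H each → 16
  4 × C: 3 H each → 12
  2 × C: 1 H each → 2
  1 × C: no H
  1 × N (charge +1): no H
  Total hydrogens = 30.
Net charge +1.
Molecular formula: C15H30N+

C15H30N+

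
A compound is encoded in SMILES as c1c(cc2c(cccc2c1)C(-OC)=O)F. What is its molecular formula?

C12H9FO2

Heavy atoms from the SMILES: 12 C, 1 F, 2 O.
Implicit hydrogens by atom environment:
  6 × C (aromatic): 1 H each → 6
  4 × C (aromatic): no H
  2 × O: no H
  1 × C: 3 H
  1 × C: no H
  1 × F: no H
  Total hydrogens = 9.
Molecular formula: C12H9FO2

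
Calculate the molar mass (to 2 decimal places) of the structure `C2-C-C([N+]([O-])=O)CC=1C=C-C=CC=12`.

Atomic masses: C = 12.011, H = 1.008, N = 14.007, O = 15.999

Molecular formula: C10H11NO2.
M = 10×12.011 + 11×1.008 + 1×14.007 + 2×15.999 = 177.20 g/mol.

177.20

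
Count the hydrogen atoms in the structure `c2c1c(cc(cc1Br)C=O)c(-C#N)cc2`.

Hydrogens are implicit in SMILES; fill each atom to its normal valence:
  5 × C (aromatic): 1 H each → 5
  5 × C (aromatic): no H
  1 × Br: no H
  1 × C: 1 H
  1 × C: no H
  1 × N: no H
  1 × O: no H
  Total hydrogens = 6.

6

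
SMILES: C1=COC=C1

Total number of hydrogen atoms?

4

Hydrogens are implicit in SMILES; fill each atom to its normal valence:
  4 × C (aromatic): 1 H each → 4
  1 × O (aromatic): no H
  Total hydrogens = 4.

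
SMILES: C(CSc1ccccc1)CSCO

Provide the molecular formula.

C10H14OS2

Heavy atoms from the SMILES: 10 C, 1 O, 2 S.
Implicit hydrogens by atom environment:
  5 × C (aromatic): 1 H each → 5
  4 × C: 2 H each → 8
  2 × S: no H
  1 × C (aromatic): no H
  1 × O: 1 H
  Total hydrogens = 14.
Molecular formula: C10H14OS2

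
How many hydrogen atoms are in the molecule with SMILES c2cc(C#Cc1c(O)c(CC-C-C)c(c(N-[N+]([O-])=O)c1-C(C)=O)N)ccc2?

Hydrogens are implicit in SMILES; fill each atom to its normal valence:
  7 × C (aromatic): no H
  5 × C (aromatic): 1 H each → 5
  3 × C: 2 H each → 6
  3 × C: no H
  2 × C: 3 H each → 6
  2 × O: no H
  1 × N: 2 H
  1 × N: 1 H
  1 × N (charge +1): no H
  1 × O: 1 H
  1 × O (charge -1): no H
  Total hydrogens = 21.

21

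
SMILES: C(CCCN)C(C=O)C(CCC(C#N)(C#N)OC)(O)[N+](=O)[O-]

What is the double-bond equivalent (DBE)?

6

Molecular formula from the SMILES: C13H20N4O5.
DoU = (2C + 2 + N − H − X)/2 = (2·13 + 2 + 4 − 20 − 0)/2 = 12/2 = 6.
(Structurally: 0 ring(s) + 6 π bond(s) = 6.)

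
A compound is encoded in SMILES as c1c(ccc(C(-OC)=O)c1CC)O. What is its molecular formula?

C10H12O3

Heavy atoms from the SMILES: 10 C, 3 O.
Implicit hydrogens by atom environment:
  3 × C (aromatic): 1 H each → 3
  3 × C (aromatic): no H
  2 × C: 3 H each → 6
  2 × O: no H
  1 × C: 2 H
  1 × C: no H
  1 × O: 1 H
  Total hydrogens = 12.
Molecular formula: C10H12O3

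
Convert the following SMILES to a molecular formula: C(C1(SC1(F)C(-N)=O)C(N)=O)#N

Heavy atoms from the SMILES: 5 C, 1 F, 3 N, 2 O, 1 S.
Implicit hydrogens by atom environment:
  5 × C: no H
  2 × N: 2 H each → 4
  2 × O: no H
  1 × F: no H
  1 × N: no H
  1 × S: no H
  Total hydrogens = 4.
Molecular formula: C5H4FN3O2S

C5H4FN3O2S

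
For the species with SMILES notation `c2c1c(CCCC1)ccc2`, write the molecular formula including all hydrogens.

C10H12

Heavy atoms from the SMILES: 10 C.
Implicit hydrogens by atom environment:
  4 × C: 2 H each → 8
  4 × C (aromatic): 1 H each → 4
  2 × C (aromatic): no H
  Total hydrogens = 12.
Molecular formula: C10H12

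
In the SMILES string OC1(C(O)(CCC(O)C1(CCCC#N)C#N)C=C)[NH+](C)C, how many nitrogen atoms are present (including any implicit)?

3

The symbol for nitrogen appears 3 times in the SMILES.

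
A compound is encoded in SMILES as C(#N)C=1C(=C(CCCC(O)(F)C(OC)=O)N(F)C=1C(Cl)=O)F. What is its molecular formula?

C12H10ClF3N2O4

Heavy atoms from the SMILES: 12 C, 1 Cl, 3 F, 2 N, 4 O.
Implicit hydrogens by atom environment:
  4 × C (aromatic): no H
  4 × C: no H
  3 × C: 2 H each → 6
  3 × F: no H
  3 × O: no H
  1 × C: 3 H
  1 × Cl: no H
  1 × N (aromatic): no H
  1 × N: no H
  1 × O: 1 H
  Total hydrogens = 10.
Molecular formula: C12H10ClF3N2O4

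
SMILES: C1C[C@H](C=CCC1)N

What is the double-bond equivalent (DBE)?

Molecular formula from the SMILES: C7H13N.
DoU = (2C + 2 + N − H − X)/2 = (2·7 + 2 + 1 − 13 − 0)/2 = 4/2 = 2.
(Structurally: 1 ring(s) + 1 π bond(s) = 2.)

2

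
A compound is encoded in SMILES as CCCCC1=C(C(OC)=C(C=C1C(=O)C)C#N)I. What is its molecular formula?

Heavy atoms from the SMILES: 14 C, 1 I, 1 N, 2 O.
Implicit hydrogens by atom environment:
  5 × C (aromatic): no H
  3 × C: 3 H each → 9
  3 × C: 2 H each → 6
  2 × C: no H
  2 × O: no H
  1 × C (aromatic): 1 H
  1 × I: no H
  1 × N: no H
  Total hydrogens = 16.
Molecular formula: C14H16INO2

C14H16INO2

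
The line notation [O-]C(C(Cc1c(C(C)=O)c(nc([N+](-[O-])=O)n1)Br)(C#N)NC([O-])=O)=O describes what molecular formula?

Heavy atoms from the SMILES: 1 Br, 11 C, 5 N, 7 O.
Implicit hydrogens by atom environment:
  5 × C: no H
  4 × C (aromatic): no H
  4 × O: no H
  3 × O (charge -1): no H
  2 × N (aromatic): no H
  1 × Br: no H
  1 × C: 3 H
  1 × C: 2 H
  1 × N: 1 H
  1 × N (charge +1): no H
  1 × N: no H
  Total hydrogens = 6.
Net charge -2.
Molecular formula: [C11H6BrN5O7]2-

[C11H6BrN5O7]2-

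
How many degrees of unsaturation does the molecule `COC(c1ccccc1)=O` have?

Molecular formula from the SMILES: C8H8O2.
DoU = (2C + 2 + N − H − X)/2 = (2·8 + 2 + 0 − 8 − 0)/2 = 10/2 = 5.
(Structurally: 1 ring(s) + 4 π bond(s) = 5.)

5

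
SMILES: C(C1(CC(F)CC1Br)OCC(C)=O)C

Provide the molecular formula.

Heavy atoms from the SMILES: 1 Br, 10 C, 1 F, 2 O.
Implicit hydrogens by atom environment:
  4 × C: 2 H each → 8
  2 × C: 3 H each → 6
  2 × C: 1 H each → 2
  2 × C: no H
  2 × O: no H
  1 × Br: no H
  1 × F: no H
  Total hydrogens = 16.
Molecular formula: C10H16BrFO2

C10H16BrFO2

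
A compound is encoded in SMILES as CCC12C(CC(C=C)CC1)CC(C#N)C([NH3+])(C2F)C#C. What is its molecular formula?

Heavy atoms from the SMILES: 17 C, 1 F, 2 N.
Implicit hydrogens by atom environment:
  6 × C: 2 H each → 12
  6 × C: 1 H each → 6
  4 × C: no H
  1 × C: 3 H
  1 × F: no H
  1 × N (charge +1): 3 H
  1 × N: no H
  Total hydrogens = 24.
Net charge +1.
Molecular formula: C17H24FN2+

C17H24FN2+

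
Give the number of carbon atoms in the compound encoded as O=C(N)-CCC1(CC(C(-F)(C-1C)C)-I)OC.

11

The symbol for carbon appears 11 times in the SMILES.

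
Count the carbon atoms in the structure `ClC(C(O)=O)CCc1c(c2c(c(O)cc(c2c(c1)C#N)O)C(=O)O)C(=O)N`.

17

The symbol for carbon appears 17 times in the SMILES. Lowercase c denotes aromatic carbon and counts toward C.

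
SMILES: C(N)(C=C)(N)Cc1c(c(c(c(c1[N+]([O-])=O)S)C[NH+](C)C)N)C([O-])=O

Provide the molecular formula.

C14H21N5O4S

Heavy atoms from the SMILES: 14 C, 5 N, 4 O, 1 S.
Implicit hydrogens by atom environment:
  6 × C (aromatic): no H
  3 × C: 2 H each → 6
  3 × N: 2 H each → 6
  2 × C: 3 H each → 6
  2 × C: no H
  2 × O: no H
  2 × O (charge -1): no H
  1 × C: 1 H
  1 × N (charge +1): 1 H
  1 × N (charge +1): no H
  1 × S: 1 H
  Total hydrogens = 21.
Molecular formula: C14H21N5O4S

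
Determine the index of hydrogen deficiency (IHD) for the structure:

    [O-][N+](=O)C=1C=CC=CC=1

5

Molecular formula from the SMILES: C6H5NO2.
DoU = (2C + 2 + N − H − X)/2 = (2·6 + 2 + 1 − 5 − 0)/2 = 10/2 = 5.
(Structurally: 1 ring(s) + 4 π bond(s) = 5.)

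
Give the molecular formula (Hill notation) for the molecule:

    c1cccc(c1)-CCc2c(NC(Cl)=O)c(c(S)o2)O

Heavy atoms from the SMILES: 13 C, 1 Cl, 1 N, 3 O, 1 S.
Implicit hydrogens by atom environment:
  5 × C (aromatic): 1 H each → 5
  5 × C (aromatic): no H
  2 × C: 2 H each → 4
  1 × C: no H
  1 × Cl: no H
  1 × N: 1 H
  1 × O: 1 H
  1 × O (aromatic): no H
  1 × O: no H
  1 × S: 1 H
  Total hydrogens = 12.
Molecular formula: C13H12ClNO3S

C13H12ClNO3S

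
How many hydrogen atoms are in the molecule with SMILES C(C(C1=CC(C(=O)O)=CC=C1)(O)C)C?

14

Hydrogens are implicit in SMILES; fill each atom to its normal valence:
  4 × C (aromatic): 1 H each → 4
  2 × C: 3 H each → 6
  2 × C: no H
  2 × C (aromatic): no H
  2 × O: 1 H each → 2
  1 × C: 2 H
  1 × O: no H
  Total hydrogens = 14.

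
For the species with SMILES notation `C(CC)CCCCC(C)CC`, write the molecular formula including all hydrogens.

C11H24

Heavy atoms from the SMILES: 11 C.
Implicit hydrogens by atom environment:
  7 × C: 2 H each → 14
  3 × C: 3 H each → 9
  1 × C: 1 H
  Total hydrogens = 24.
Molecular formula: C11H24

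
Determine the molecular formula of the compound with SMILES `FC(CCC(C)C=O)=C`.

C7H11FO

Heavy atoms from the SMILES: 7 C, 1 F, 1 O.
Implicit hydrogens by atom environment:
  3 × C: 2 H each → 6
  2 × C: 1 H each → 2
  1 × C: 3 H
  1 × C: no H
  1 × F: no H
  1 × O: no H
  Total hydrogens = 11.
Molecular formula: C7H11FO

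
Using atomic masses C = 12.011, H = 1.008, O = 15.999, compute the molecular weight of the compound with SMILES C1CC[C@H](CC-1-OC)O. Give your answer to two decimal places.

130.19

Molecular formula: C7H14O2.
M = 7×12.011 + 14×1.008 + 2×15.999 = 130.19 g/mol.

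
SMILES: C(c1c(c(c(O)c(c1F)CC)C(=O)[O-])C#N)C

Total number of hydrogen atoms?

11

Hydrogens are implicit in SMILES; fill each atom to its normal valence:
  6 × C (aromatic): no H
  2 × C: 3 H each → 6
  2 × C: 2 H each → 4
  2 × C: no H
  1 × F: no H
  1 × N: no H
  1 × O: 1 H
  1 × O: no H
  1 × O (charge -1): no H
  Total hydrogens = 11.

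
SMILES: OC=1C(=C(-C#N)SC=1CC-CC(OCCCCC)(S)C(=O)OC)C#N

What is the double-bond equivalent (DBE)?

8

Molecular formula from the SMILES: C17H22N2O4S2.
DoU = (2C + 2 + N − H − X)/2 = (2·17 + 2 + 2 − 22 − 0)/2 = 16/2 = 8.
(Structurally: 1 ring(s) + 7 π bond(s) = 8.)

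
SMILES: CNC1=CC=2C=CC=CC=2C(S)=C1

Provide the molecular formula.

Heavy atoms from the SMILES: 11 C, 1 N, 1 S.
Implicit hydrogens by atom environment:
  6 × C (aromatic): 1 H each → 6
  4 × C (aromatic): no H
  1 × C: 3 H
  1 × N: 1 H
  1 × S: 1 H
  Total hydrogens = 11.
Molecular formula: C11H11NS

C11H11NS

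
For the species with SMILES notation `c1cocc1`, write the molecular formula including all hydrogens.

C4H4O

Heavy atoms from the SMILES: 4 C, 1 O.
Implicit hydrogens by atom environment:
  4 × C (aromatic): 1 H each → 4
  1 × O (aromatic): no H
  Total hydrogens = 4.
Molecular formula: C4H4O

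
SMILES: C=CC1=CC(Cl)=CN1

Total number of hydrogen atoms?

Hydrogens are implicit in SMILES; fill each atom to its normal valence:
  2 × C (aromatic): 1 H each → 2
  2 × C (aromatic): no H
  1 × C: 2 H
  1 × C: 1 H
  1 × Cl: no H
  1 × N (aromatic): 1 H
  Total hydrogens = 6.

6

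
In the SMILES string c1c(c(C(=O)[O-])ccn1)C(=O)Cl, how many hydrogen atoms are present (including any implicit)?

3

Hydrogens are implicit in SMILES; fill each atom to its normal valence:
  3 × C (aromatic): 1 H each → 3
  2 × C (aromatic): no H
  2 × C: no H
  2 × O: no H
  1 × Cl: no H
  1 × N (aromatic): no H
  1 × O (charge -1): no H
  Total hydrogens = 3.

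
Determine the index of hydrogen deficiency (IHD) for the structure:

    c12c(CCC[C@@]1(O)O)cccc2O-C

Molecular formula from the SMILES: C11H14O3.
DoU = (2C + 2 + N − H − X)/2 = (2·11 + 2 + 0 − 14 − 0)/2 = 10/2 = 5.
(Structurally: 2 ring(s) + 3 π bond(s) = 5.)

5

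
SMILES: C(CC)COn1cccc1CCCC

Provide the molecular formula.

Heavy atoms from the SMILES: 12 C, 1 N, 1 O.
Implicit hydrogens by atom environment:
  6 × C: 2 H each → 12
  3 × C (aromatic): 1 H each → 3
  2 × C: 3 H each → 6
  1 × C (aromatic): no H
  1 × N (aromatic): no H
  1 × O: no H
  Total hydrogens = 21.
Molecular formula: C12H21NO

C12H21NO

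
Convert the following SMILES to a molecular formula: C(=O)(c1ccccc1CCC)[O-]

C10H11O2-

Heavy atoms from the SMILES: 10 C, 2 O.
Implicit hydrogens by atom environment:
  4 × C (aromatic): 1 H each → 4
  2 × C: 2 H each → 4
  2 × C (aromatic): no H
  1 × C: 3 H
  1 × C: no H
  1 × O: no H
  1 × O (charge -1): no H
  Total hydrogens = 11.
Net charge -1.
Molecular formula: C10H11O2-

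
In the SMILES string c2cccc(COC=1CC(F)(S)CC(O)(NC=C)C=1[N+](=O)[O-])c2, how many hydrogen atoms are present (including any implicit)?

17

Hydrogens are implicit in SMILES; fill each atom to its normal valence:
  5 × C (aromatic): 1 H each → 5
  4 × C: 2 H each → 8
  4 × C: no H
  2 × O: no H
  1 × C: 1 H
  1 × C (aromatic): no H
  1 × F: no H
  1 × N: 1 H
  1 × N (charge +1): no H
  1 × O: 1 H
  1 × O (charge -1): no H
  1 × S: 1 H
  Total hydrogens = 17.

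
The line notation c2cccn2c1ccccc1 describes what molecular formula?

Heavy atoms from the SMILES: 10 C, 1 N.
Implicit hydrogens by atom environment:
  9 × C (aromatic): 1 H each → 9
  1 × C (aromatic): no H
  1 × N (aromatic): no H
  Total hydrogens = 9.
Molecular formula: C10H9N

C10H9N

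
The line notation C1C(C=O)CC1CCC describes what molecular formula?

C8H14O

Heavy atoms from the SMILES: 8 C, 1 O.
Implicit hydrogens by atom environment:
  4 × C: 2 H each → 8
  3 × C: 1 H each → 3
  1 × C: 3 H
  1 × O: no H
  Total hydrogens = 14.
Molecular formula: C8H14O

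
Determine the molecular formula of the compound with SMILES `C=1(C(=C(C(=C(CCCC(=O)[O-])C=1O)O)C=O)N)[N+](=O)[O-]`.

Heavy atoms from the SMILES: 11 C, 2 N, 7 O.
Implicit hydrogens by atom environment:
  6 × C (aromatic): no H
  3 × C: 2 H each → 6
  3 × O: no H
  2 × O: 1 H each → 2
  2 × O (charge -1): no H
  1 × C: 1 H
  1 × C: no H
  1 × N: 2 H
  1 × N (charge +1): no H
  Total hydrogens = 11.
Net charge -1.
Molecular formula: C11H11N2O7-

C11H11N2O7-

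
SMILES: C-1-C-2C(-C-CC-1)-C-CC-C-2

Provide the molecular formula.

C10H18

Heavy atoms from the SMILES: 10 C.
Implicit hydrogens by atom environment:
  8 × C: 2 H each → 16
  2 × C: 1 H each → 2
  Total hydrogens = 18.
Molecular formula: C10H18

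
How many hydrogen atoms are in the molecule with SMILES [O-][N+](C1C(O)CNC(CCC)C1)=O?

16

Hydrogens are implicit in SMILES; fill each atom to its normal valence:
  4 × C: 2 H each → 8
  3 × C: 1 H each → 3
  1 × C: 3 H
  1 × N: 1 H
  1 × N (charge +1): no H
  1 × O: 1 H
  1 × O: no H
  1 × O (charge -1): no H
  Total hydrogens = 16.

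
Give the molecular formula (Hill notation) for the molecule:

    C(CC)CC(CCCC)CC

C11H24

Heavy atoms from the SMILES: 11 C.
Implicit hydrogens by atom environment:
  7 × C: 2 H each → 14
  3 × C: 3 H each → 9
  1 × C: 1 H
  Total hydrogens = 24.
Molecular formula: C11H24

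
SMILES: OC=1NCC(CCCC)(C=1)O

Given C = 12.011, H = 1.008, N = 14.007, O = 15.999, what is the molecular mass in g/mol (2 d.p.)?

157.21

Molecular formula: C8H15NO2.
M = 8×12.011 + 15×1.008 + 1×14.007 + 2×15.999 = 157.21 g/mol.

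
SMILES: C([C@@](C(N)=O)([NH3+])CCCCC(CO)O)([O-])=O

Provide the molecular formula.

Heavy atoms from the SMILES: 9 C, 2 N, 5 O.
Implicit hydrogens by atom environment:
  5 × C: 2 H each → 10
  3 × C: no H
  2 × O: 1 H each → 2
  2 × O: no H
  1 × C: 1 H
  1 × N (charge +1): 3 H
  1 × N: 2 H
  1 × O (charge -1): no H
  Total hydrogens = 18.
Molecular formula: C9H18N2O5

C9H18N2O5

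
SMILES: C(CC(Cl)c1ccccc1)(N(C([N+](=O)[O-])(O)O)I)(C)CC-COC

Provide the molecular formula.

C15H22ClIN2O5

Heavy atoms from the SMILES: 15 C, 1 Cl, 1 I, 2 N, 5 O.
Implicit hydrogens by atom environment:
  5 × C (aromatic): 1 H each → 5
  4 × C: 2 H each → 8
  2 × C: 3 H each → 6
  2 × C: no H
  2 × O: 1 H each → 2
  2 × O: no H
  1 × C: 1 H
  1 × C (aromatic): no H
  1 × Cl: no H
  1 × I: no H
  1 × N: no H
  1 × N (charge +1): no H
  1 × O (charge -1): no H
  Total hydrogens = 22.
Molecular formula: C15H22ClIN2O5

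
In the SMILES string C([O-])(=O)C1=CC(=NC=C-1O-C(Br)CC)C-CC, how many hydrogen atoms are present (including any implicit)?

15

Hydrogens are implicit in SMILES; fill each atom to its normal valence:
  3 × C: 2 H each → 6
  3 × C (aromatic): no H
  2 × C: 3 H each → 6
  2 × C (aromatic): 1 H each → 2
  2 × O: no H
  1 × Br: no H
  1 × C: 1 H
  1 × C: no H
  1 × N (aromatic): no H
  1 × O (charge -1): no H
  Total hydrogens = 15.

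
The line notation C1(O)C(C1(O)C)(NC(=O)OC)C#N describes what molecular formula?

Heavy atoms from the SMILES: 7 C, 2 N, 4 O.
Implicit hydrogens by atom environment:
  4 × C: no H
  2 × C: 3 H each → 6
  2 × O: 1 H each → 2
  2 × O: no H
  1 × C: 1 H
  1 × N: 1 H
  1 × N: no H
  Total hydrogens = 10.
Molecular formula: C7H10N2O4

C7H10N2O4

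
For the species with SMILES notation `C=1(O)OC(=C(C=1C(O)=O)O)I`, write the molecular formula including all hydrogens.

C5H3IO5

Heavy atoms from the SMILES: 5 C, 1 I, 5 O.
Implicit hydrogens by atom environment:
  4 × C (aromatic): no H
  3 × O: 1 H each → 3
  1 × C: no H
  1 × I: no H
  1 × O (aromatic): no H
  1 × O: no H
  Total hydrogens = 3.
Molecular formula: C5H3IO5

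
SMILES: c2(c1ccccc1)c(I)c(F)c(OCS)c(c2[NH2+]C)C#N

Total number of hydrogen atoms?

13

Hydrogens are implicit in SMILES; fill each atom to its normal valence:
  7 × C (aromatic): no H
  5 × C (aromatic): 1 H each → 5
  1 × C: 3 H
  1 × C: 2 H
  1 × C: no H
  1 × F: no H
  1 × I: no H
  1 × N (charge +1): 2 H
  1 × N: no H
  1 × O: no H
  1 × S: 1 H
  Total hydrogens = 13.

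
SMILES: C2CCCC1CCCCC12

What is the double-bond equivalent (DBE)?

2

Molecular formula from the SMILES: C10H18.
DoU = (2C + 2 + N − H − X)/2 = (2·10 + 2 + 0 − 18 − 0)/2 = 4/2 = 2.
(Structurally: 2 ring(s) + 0 π bond(s) = 2.)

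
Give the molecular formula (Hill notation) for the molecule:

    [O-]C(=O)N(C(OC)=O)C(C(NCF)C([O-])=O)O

Heavy atoms from the SMILES: 7 C, 1 F, 2 N, 7 O.
Implicit hydrogens by atom environment:
  4 × O: no H
  3 × C: no H
  2 × C: 1 H each → 2
  2 × O (charge -1): no H
  1 × C: 3 H
  1 × C: 2 H
  1 × F: no H
  1 × N: 1 H
  1 × N: no H
  1 × O: 1 H
  Total hydrogens = 9.
Net charge -2.
Molecular formula: [C7H9FN2O7]2-

[C7H9FN2O7]2-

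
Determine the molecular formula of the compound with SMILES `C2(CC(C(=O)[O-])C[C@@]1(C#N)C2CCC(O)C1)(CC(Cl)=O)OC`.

C15H19ClNO5-

Heavy atoms from the SMILES: 15 C, 1 Cl, 1 N, 5 O.
Implicit hydrogens by atom environment:
  6 × C: 2 H each → 12
  5 × C: no H
  3 × C: 1 H each → 3
  3 × O: no H
  1 × C: 3 H
  1 × Cl: no H
  1 × N: no H
  1 × O: 1 H
  1 × O (charge -1): no H
  Total hydrogens = 19.
Net charge -1.
Molecular formula: C15H19ClNO5-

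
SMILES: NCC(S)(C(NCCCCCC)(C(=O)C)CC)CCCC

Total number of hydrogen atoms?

36

Hydrogens are implicit in SMILES; fill each atom to its normal valence:
  10 × C: 2 H each → 20
  4 × C: 3 H each → 12
  3 × C: no H
  1 × N: 2 H
  1 × N: 1 H
  1 × O: no H
  1 × S: 1 H
  Total hydrogens = 36.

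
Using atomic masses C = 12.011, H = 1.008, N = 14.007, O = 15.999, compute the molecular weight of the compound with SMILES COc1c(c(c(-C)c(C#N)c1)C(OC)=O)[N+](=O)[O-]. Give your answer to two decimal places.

250.21

Molecular formula: C11H10N2O5.
M = 11×12.011 + 10×1.008 + 2×14.007 + 5×15.999 = 250.21 g/mol.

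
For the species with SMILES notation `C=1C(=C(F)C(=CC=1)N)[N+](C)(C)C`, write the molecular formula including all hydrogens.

C9H14FN2+

Heavy atoms from the SMILES: 9 C, 1 F, 2 N.
Implicit hydrogens by atom environment:
  3 × C: 3 H each → 9
  3 × C (aromatic): 1 H each → 3
  3 × C (aromatic): no H
  1 × F: no H
  1 × N: 2 H
  1 × N (charge +1): no H
  Total hydrogens = 14.
Net charge +1.
Molecular formula: C9H14FN2+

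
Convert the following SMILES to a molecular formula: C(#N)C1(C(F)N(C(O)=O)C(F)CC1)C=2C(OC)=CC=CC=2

C14H14F2N2O3

Heavy atoms from the SMILES: 14 C, 2 F, 2 N, 3 O.
Implicit hydrogens by atom environment:
  4 × C (aromatic): 1 H each → 4
  3 × C: no H
  2 × C: 2 H each → 4
  2 × C: 1 H each → 2
  2 × C (aromatic): no H
  2 × F: no H
  2 × N: no H
  2 × O: no H
  1 × C: 3 H
  1 × O: 1 H
  Total hydrogens = 14.
Molecular formula: C14H14F2N2O3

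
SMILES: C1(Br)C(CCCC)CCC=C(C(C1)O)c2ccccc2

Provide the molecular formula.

C18H25BrO

Heavy atoms from the SMILES: 1 Br, 18 C, 1 O.
Implicit hydrogens by atom environment:
  6 × C: 2 H each → 12
  5 × C (aromatic): 1 H each → 5
  4 × C: 1 H each → 4
  1 × Br: no H
  1 × C: 3 H
  1 × C: no H
  1 × C (aromatic): no H
  1 × O: 1 H
  Total hydrogens = 25.
Molecular formula: C18H25BrO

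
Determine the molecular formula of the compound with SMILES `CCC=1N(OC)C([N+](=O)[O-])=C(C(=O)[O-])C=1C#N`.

Heavy atoms from the SMILES: 9 C, 3 N, 5 O.
Implicit hydrogens by atom environment:
  4 × C (aromatic): no H
  3 × O: no H
  2 × C: 3 H each → 6
  2 × C: no H
  2 × O (charge -1): no H
  1 × C: 2 H
  1 × N (aromatic): no H
  1 × N (charge +1): no H
  1 × N: no H
  Total hydrogens = 8.
Net charge -1.
Molecular formula: C9H8N3O5-

C9H8N3O5-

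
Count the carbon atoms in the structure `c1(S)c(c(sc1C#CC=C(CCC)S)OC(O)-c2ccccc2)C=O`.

The symbol for carbon appears 19 times in the SMILES. Lowercase c denotes aromatic carbon and counts toward C.

19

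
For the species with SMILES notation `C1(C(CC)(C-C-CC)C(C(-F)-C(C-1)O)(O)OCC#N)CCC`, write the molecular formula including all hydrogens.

C17H30FNO3

Heavy atoms from the SMILES: 17 C, 1 F, 1 N, 3 O.
Implicit hydrogens by atom environment:
  8 × C: 2 H each → 16
  3 × C: 3 H each → 9
  3 × C: 1 H each → 3
  3 × C: no H
  2 × O: 1 H each → 2
  1 × F: no H
  1 × N: no H
  1 × O: no H
  Total hydrogens = 30.
Molecular formula: C17H30FNO3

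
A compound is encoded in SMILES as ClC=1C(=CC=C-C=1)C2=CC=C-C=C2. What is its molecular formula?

C12H9Cl

Heavy atoms from the SMILES: 12 C, 1 Cl.
Implicit hydrogens by atom environment:
  9 × C (aromatic): 1 H each → 9
  3 × C (aromatic): no H
  1 × Cl: no H
  Total hydrogens = 9.
Molecular formula: C12H9Cl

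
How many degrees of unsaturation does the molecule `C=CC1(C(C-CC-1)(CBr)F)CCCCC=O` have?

Molecular formula from the SMILES: C13H20BrFO.
DoU = (2C + 2 + N − H − X)/2 = (2·13 + 2 + 0 − 20 − 2)/2 = 6/2 = 3.
(Structurally: 1 ring(s) + 2 π bond(s) = 3.)

3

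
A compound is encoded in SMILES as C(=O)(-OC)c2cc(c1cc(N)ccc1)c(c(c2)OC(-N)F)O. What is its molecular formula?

C15H15FN2O4

Heavy atoms from the SMILES: 15 C, 1 F, 2 N, 4 O.
Implicit hydrogens by atom environment:
  6 × C (aromatic): 1 H each → 6
  6 × C (aromatic): no H
  3 × O: no H
  2 × N: 2 H each → 4
  1 × C: 3 H
  1 × C: 1 H
  1 × C: no H
  1 × F: no H
  1 × O: 1 H
  Total hydrogens = 15.
Molecular formula: C15H15FN2O4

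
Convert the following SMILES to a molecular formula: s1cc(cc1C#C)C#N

C7H3NS

Heavy atoms from the SMILES: 7 C, 1 N, 1 S.
Implicit hydrogens by atom environment:
  2 × C (aromatic): 1 H each → 2
  2 × C (aromatic): no H
  2 × C: no H
  1 × C: 1 H
  1 × N: no H
  1 × S (aromatic): no H
  Total hydrogens = 3.
Molecular formula: C7H3NS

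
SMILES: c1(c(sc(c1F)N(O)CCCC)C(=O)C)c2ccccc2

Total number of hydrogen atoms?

18

Hydrogens are implicit in SMILES; fill each atom to its normal valence:
  5 × C (aromatic): 1 H each → 5
  5 × C (aromatic): no H
  3 × C: 2 H each → 6
  2 × C: 3 H each → 6
  1 × C: no H
  1 × F: no H
  1 × N: no H
  1 × O: 1 H
  1 × O: no H
  1 × S (aromatic): no H
  Total hydrogens = 18.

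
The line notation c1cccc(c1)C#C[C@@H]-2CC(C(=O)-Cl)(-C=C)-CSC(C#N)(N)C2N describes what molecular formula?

Heavy atoms from the SMILES: 18 C, 1 Cl, 3 N, 1 O, 1 S.
Implicit hydrogens by atom environment:
  6 × C: no H
  5 × C (aromatic): 1 H each → 5
  3 × C: 2 H each → 6
  3 × C: 1 H each → 3
  2 × N: 2 H each → 4
  1 × C (aromatic): no H
  1 × Cl: no H
  1 × N: no H
  1 × O: no H
  1 × S: no H
  Total hydrogens = 18.
Molecular formula: C18H18ClN3OS

C18H18ClN3OS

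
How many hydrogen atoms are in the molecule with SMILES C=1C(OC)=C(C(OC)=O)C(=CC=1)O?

10

Hydrogens are implicit in SMILES; fill each atom to its normal valence:
  3 × C (aromatic): 1 H each → 3
  3 × C (aromatic): no H
  3 × O: no H
  2 × C: 3 H each → 6
  1 × C: no H
  1 × O: 1 H
  Total hydrogens = 10.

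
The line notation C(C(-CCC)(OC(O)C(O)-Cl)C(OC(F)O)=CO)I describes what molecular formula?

C10H17ClFIO6

Heavy atoms from the SMILES: 10 C, 1 Cl, 1 F, 1 I, 6 O.
Implicit hydrogens by atom environment:
  4 × C: 1 H each → 4
  4 × O: 1 H each → 4
  3 × C: 2 H each → 6
  2 × C: no H
  2 × O: no H
  1 × C: 3 H
  1 × Cl: no H
  1 × F: no H
  1 × I: no H
  Total hydrogens = 17.
Molecular formula: C10H17ClFIO6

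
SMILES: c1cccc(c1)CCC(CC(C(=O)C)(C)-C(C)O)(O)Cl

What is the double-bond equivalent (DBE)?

5

Molecular formula from the SMILES: C16H23ClO3.
DoU = (2C + 2 + N − H − X)/2 = (2·16 + 2 + 0 − 23 − 1)/2 = 10/2 = 5.
(Structurally: 1 ring(s) + 4 π bond(s) = 5.)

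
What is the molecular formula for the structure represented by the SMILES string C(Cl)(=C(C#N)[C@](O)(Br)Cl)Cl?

C4HBrCl3NO

Heavy atoms from the SMILES: 1 Br, 4 C, 3 Cl, 1 N, 1 O.
Implicit hydrogens by atom environment:
  4 × C: no H
  3 × Cl: no H
  1 × Br: no H
  1 × N: no H
  1 × O: 1 H
  Total hydrogens = 1.
Molecular formula: C4HBrCl3NO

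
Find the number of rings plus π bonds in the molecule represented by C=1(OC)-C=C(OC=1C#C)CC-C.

Molecular formula from the SMILES: C10H12O2.
DoU = (2C + 2 + N − H − X)/2 = (2·10 + 2 + 0 − 12 − 0)/2 = 10/2 = 5.
(Structurally: 1 ring(s) + 4 π bond(s) = 5.)

5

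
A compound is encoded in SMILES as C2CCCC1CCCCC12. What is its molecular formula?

C10H18

Heavy atoms from the SMILES: 10 C.
Implicit hydrogens by atom environment:
  8 × C: 2 H each → 16
  2 × C: 1 H each → 2
  Total hydrogens = 18.
Molecular formula: C10H18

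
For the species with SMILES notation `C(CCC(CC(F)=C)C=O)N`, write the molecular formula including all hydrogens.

C8H14FNO

Heavy atoms from the SMILES: 8 C, 1 F, 1 N, 1 O.
Implicit hydrogens by atom environment:
  5 × C: 2 H each → 10
  2 × C: 1 H each → 2
  1 × C: no H
  1 × F: no H
  1 × N: 2 H
  1 × O: no H
  Total hydrogens = 14.
Molecular formula: C8H14FNO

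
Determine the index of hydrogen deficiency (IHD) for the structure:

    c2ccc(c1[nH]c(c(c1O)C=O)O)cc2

Molecular formula from the SMILES: C11H9NO3.
DoU = (2C + 2 + N − H − X)/2 = (2·11 + 2 + 1 − 9 − 0)/2 = 16/2 = 8.
(Structurally: 2 ring(s) + 6 π bond(s) = 8.)

8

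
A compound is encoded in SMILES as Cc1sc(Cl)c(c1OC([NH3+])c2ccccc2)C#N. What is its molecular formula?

Heavy atoms from the SMILES: 13 C, 1 Cl, 2 N, 1 O, 1 S.
Implicit hydrogens by atom environment:
  5 × C (aromatic): 1 H each → 5
  5 × C (aromatic): no H
  1 × C: 3 H
  1 × C: 1 H
  1 × C: no H
  1 × Cl: no H
  1 × N (charge +1): 3 H
  1 × N: no H
  1 × O: no H
  1 × S (aromatic): no H
  Total hydrogens = 12.
Net charge +1.
Molecular formula: C13H12ClN2OS+

C13H12ClN2OS+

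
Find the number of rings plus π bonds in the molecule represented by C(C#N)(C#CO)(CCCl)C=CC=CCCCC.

6

Molecular formula from the SMILES: C14H18ClNO.
DoU = (2C + 2 + N − H − X)/2 = (2·14 + 2 + 1 − 18 − 1)/2 = 12/2 = 6.
(Structurally: 0 ring(s) + 6 π bond(s) = 6.)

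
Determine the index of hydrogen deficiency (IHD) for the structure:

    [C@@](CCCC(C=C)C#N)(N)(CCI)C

Molecular formula from the SMILES: C11H19IN2.
DoU = (2C + 2 + N − H − X)/2 = (2·11 + 2 + 2 − 19 − 1)/2 = 6/2 = 3.
(Structurally: 0 ring(s) + 3 π bond(s) = 3.)

3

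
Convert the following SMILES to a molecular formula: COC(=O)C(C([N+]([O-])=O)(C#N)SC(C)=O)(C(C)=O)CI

C10H11IN2O6S

Heavy atoms from the SMILES: 10 C, 1 I, 2 N, 6 O, 1 S.
Implicit hydrogens by atom environment:
  6 × C: no H
  5 × O: no H
  3 × C: 3 H each → 9
  1 × C: 2 H
  1 × I: no H
  1 × N (charge +1): no H
  1 × N: no H
  1 × O (charge -1): no H
  1 × S: no H
  Total hydrogens = 11.
Molecular formula: C10H11IN2O6S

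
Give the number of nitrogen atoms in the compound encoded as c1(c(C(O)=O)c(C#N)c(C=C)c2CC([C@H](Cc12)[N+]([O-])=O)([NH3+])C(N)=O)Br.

The symbol for nitrogen appears 4 times in the SMILES.

4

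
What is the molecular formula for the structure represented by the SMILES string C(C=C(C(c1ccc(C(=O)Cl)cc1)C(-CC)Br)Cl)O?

C14H15BrCl2O2

Heavy atoms from the SMILES: 1 Br, 14 C, 2 Cl, 2 O.
Implicit hydrogens by atom environment:
  4 × C (aromatic): 1 H each → 4
  3 × C: 1 H each → 3
  2 × C: 2 H each → 4
  2 × C: no H
  2 × C (aromatic): no H
  2 × Cl: no H
  1 × Br: no H
  1 × C: 3 H
  1 × O: 1 H
  1 × O: no H
  Total hydrogens = 15.
Molecular formula: C14H15BrCl2O2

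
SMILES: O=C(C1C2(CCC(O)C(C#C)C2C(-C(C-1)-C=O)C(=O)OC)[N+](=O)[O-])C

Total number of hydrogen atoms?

21

Hydrogens are implicit in SMILES; fill each atom to its normal valence:
  8 × C: 1 H each → 8
  5 × O: no H
  4 × C: no H
  3 × C: 2 H each → 6
  2 × C: 3 H each → 6
  1 × N (charge +1): no H
  1 × O: 1 H
  1 × O (charge -1): no H
  Total hydrogens = 21.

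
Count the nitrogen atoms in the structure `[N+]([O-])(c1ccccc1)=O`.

The symbol for nitrogen appears 1 time in the SMILES.

1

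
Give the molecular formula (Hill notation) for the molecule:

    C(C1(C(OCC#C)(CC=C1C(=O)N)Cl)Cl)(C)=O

C11H11Cl2NO3

Heavy atoms from the SMILES: 11 C, 2 Cl, 1 N, 3 O.
Implicit hydrogens by atom environment:
  6 × C: no H
  3 × O: no H
  2 × C: 2 H each → 4
  2 × C: 1 H each → 2
  2 × Cl: no H
  1 × C: 3 H
  1 × N: 2 H
  Total hydrogens = 11.
Molecular formula: C11H11Cl2NO3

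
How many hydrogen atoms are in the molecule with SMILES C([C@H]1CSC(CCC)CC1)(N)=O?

17

Hydrogens are implicit in SMILES; fill each atom to its normal valence:
  5 × C: 2 H each → 10
  2 × C: 1 H each → 2
  1 × C: 3 H
  1 × C: no H
  1 × N: 2 H
  1 × O: no H
  1 × S: no H
  Total hydrogens = 17.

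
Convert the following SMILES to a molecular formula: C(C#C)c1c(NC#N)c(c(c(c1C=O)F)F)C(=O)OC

C13H8F2N2O3

Heavy atoms from the SMILES: 13 C, 2 F, 2 N, 3 O.
Implicit hydrogens by atom environment:
  6 × C (aromatic): no H
  3 × C: no H
  3 × O: no H
  2 × C: 1 H each → 2
  2 × F: no H
  1 × C: 3 H
  1 × C: 2 H
  1 × N: 1 H
  1 × N: no H
  Total hydrogens = 8.
Molecular formula: C13H8F2N2O3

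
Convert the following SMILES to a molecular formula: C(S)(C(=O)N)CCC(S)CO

C6H13NO2S2

Heavy atoms from the SMILES: 6 C, 1 N, 2 O, 2 S.
Implicit hydrogens by atom environment:
  3 × C: 2 H each → 6
  2 × C: 1 H each → 2
  2 × S: 1 H each → 2
  1 × C: no H
  1 × N: 2 H
  1 × O: 1 H
  1 × O: no H
  Total hydrogens = 13.
Molecular formula: C6H13NO2S2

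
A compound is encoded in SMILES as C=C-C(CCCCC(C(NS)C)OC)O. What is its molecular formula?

Heavy atoms from the SMILES: 11 C, 1 N, 2 O, 1 S.
Implicit hydrogens by atom environment:
  5 × C: 2 H each → 10
  4 × C: 1 H each → 4
  2 × C: 3 H each → 6
  1 × N: 1 H
  1 × O: 1 H
  1 × O: no H
  1 × S: 1 H
  Total hydrogens = 23.
Molecular formula: C11H23NO2S

C11H23NO2S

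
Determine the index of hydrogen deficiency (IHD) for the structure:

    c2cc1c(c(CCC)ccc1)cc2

7

Molecular formula from the SMILES: C13H14.
DoU = (2C + 2 + N − H − X)/2 = (2·13 + 2 + 0 − 14 − 0)/2 = 14/2 = 7.
(Structurally: 2 ring(s) + 5 π bond(s) = 7.)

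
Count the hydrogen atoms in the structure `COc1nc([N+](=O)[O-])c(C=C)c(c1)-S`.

8

Hydrogens are implicit in SMILES; fill each atom to its normal valence:
  4 × C (aromatic): no H
  2 × O: no H
  1 × C: 3 H
  1 × C: 2 H
  1 × C (aromatic): 1 H
  1 × C: 1 H
  1 × N (aromatic): no H
  1 × N (charge +1): no H
  1 × O (charge -1): no H
  1 × S: 1 H
  Total hydrogens = 8.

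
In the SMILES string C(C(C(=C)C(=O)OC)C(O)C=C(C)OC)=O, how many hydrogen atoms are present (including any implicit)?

Hydrogens are implicit in SMILES; fill each atom to its normal valence:
  4 × C: 1 H each → 4
  4 × O: no H
  3 × C: 3 H each → 9
  3 × C: no H
  1 × C: 2 H
  1 × O: 1 H
  Total hydrogens = 16.

16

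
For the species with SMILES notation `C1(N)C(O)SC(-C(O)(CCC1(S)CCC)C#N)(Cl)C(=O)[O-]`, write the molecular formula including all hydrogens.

C12H18ClN2O4S2-

Heavy atoms from the SMILES: 12 C, 1 Cl, 2 N, 4 O, 2 S.
Implicit hydrogens by atom environment:
  5 × C: no H
  4 × C: 2 H each → 8
  2 × C: 1 H each → 2
  2 × O: 1 H each → 2
  1 × C: 3 H
  1 × Cl: no H
  1 × N: 2 H
  1 × N: no H
  1 × O: no H
  1 × O (charge -1): no H
  1 × S: 1 H
  1 × S: no H
  Total hydrogens = 18.
Net charge -1.
Molecular formula: C12H18ClN2O4S2-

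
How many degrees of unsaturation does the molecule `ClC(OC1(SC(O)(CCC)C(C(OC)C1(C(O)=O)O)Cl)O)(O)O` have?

Molecular formula from the SMILES: C11H18Cl2O9S.
DoU = (2C + 2 + N − H − X)/2 = (2·11 + 2 + 0 − 18 − 2)/2 = 4/2 = 2.
(Structurally: 1 ring(s) + 1 π bond(s) = 2.)

2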